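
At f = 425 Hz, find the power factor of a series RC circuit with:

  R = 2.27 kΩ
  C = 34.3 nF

Step 1 — Angular frequency: ω = 2π·f = 2π·425 = 2670 rad/s.
Step 2 — Component impedances:
  R: Z = R = 2270 Ω
  C: Z = 1/(jωC) = -j/(ω·C) = 0 - j1.092e+04 Ω
Step 3 — Series combination: Z_total = R + C = 2270 - j1.092e+04 Ω = 1.115e+04∠-78.3° Ω.
Step 4 — Power factor: PF = cos(φ) = Re(Z)/|Z| = 2270/1.115e+04 = 0.2036.
Step 5 — Type: Im(Z) = -1.092e+04 ⇒ leading (phase φ = -78.3°).

PF = 0.2036 (leading, φ = -78.3°)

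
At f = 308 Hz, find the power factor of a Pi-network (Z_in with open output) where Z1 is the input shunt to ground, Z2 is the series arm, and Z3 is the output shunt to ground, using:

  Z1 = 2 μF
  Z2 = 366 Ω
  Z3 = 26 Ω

Step 1 — Angular frequency: ω = 2π·f = 2π·308 = 1935 rad/s.
Step 2 — Component impedances:
  Z1: Z = 1/(jωC) = -j/(ω·C) = 0 - j258.4 Ω
  Z2: Z = R = 366 Ω
  Z3: Z = R = 26 Ω
Step 3 — With open output, the series arm Z2 and the output shunt Z3 appear in series to ground: Z2 + Z3 = 392 Ω.
Step 4 — Parallel with input shunt Z1: Z_in = Z1 || (Z2 + Z3) = 118.7 - j180.1 Ω = 215.7∠-56.6° Ω.
Step 5 — Power factor: PF = cos(φ) = Re(Z)/|Z| = 118.7/215.7 = 0.5503.
Step 6 — Type: Im(Z) = -180.1 ⇒ leading (phase φ = -56.6°).

PF = 0.5503 (leading, φ = -56.6°)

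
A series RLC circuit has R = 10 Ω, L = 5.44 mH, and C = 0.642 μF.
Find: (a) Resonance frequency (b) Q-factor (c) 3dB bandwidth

Step 1 — Resonance: ω₀ = 1/√(LC) = 1/√(0.00544·6.42e-07) = 1.692e+04 rad/s.
Step 2 — f₀ = ω₀/(2π) = 2693 Hz.
Step 3 — Series Q: Q = ω₀L/R = 1.692e+04·0.00544/10 = 9.205.
Step 4 — Bandwidth: Δω = ω₀/Q = 1838 rad/s; BW = Δω/(2π) = 292.6 Hz.

(a) f₀ = 2693 Hz  (b) Q = 9.205  (c) BW = 292.6 Hz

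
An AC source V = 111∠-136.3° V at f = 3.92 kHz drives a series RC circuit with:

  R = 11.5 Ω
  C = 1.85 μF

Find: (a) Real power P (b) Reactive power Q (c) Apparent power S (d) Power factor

Step 1 — Angular frequency: ω = 2π·f = 2π·3920 = 2.463e+04 rad/s.
Step 2 — Component impedances:
  R: Z = R = 11.5 Ω
  C: Z = 1/(jωC) = -j/(ω·C) = 0 - j21.95 Ω
Step 3 — Series combination: Z_total = R + C = 11.5 - j21.95 Ω = 24.78∠-62.3° Ω.
Step 4 — Source phasor: V = 111∠-136.3° V = -80.25 - j76.69 V.
Step 5 — Current: I = V / Z = 1.238 - j4.305 A = 4.48∠-74.0° A.
Step 6 — Complex power: S = V·I* = 230.8 - j440.5 VA.
Step 7 — Real power: P = Re(S) = 230.8 W.
Step 8 — Reactive power: Q = Im(S) = -440.5 VAR.
Step 9 — Apparent power: |S| = 497.3 VA.
Step 10 — Power factor: PF = P/|S| = 0.4641 (leading).

(a) P = 230.8 W  (b) Q = -440.5 VAR  (c) S = 497.3 VA  (d) PF = 0.4641 (leading)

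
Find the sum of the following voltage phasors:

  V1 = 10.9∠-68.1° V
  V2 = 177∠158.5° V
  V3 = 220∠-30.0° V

Step 1 — Convert each phasor to rectangular form:
  V1 = 10.9·(cos(-68.1°) + j·sin(-68.1°)) = 4.066 - j10.11 V
  V2 = 177·(cos(158.5°) + j·sin(158.5°)) = -164.7 + j64.87 V
  V3 = 220·(cos(-30.0°) + j·sin(-30.0°)) = 190.5 - j110 V
Step 2 — Sum components: V_total = 29.91 - j55.24 V.
Step 3 — Convert to polar: |V_total| = 62.82 V, ∠V_total = -61.6°.

V_total = 62.82∠-61.6° V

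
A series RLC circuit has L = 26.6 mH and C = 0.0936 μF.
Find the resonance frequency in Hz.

Step 1 — Resonance condition Im(Z)=0 gives ω₀ = 1/√(LC).
Step 2 — ω₀ = 1/√(0.0266·9.36e-08) = 2.004e+04 rad/s.
Step 3 — f₀ = ω₀/(2π) = 3190 Hz.

f₀ = 3190 Hz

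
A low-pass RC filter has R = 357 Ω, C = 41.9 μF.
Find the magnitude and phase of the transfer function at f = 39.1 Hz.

Step 1 — Angular frequency: ω = 2π·39.1 = 245.7 rad/s.
Step 2 — Transfer function: H(jω) = 1/(1 + jωRC).
Step 3 — Denominator: 1 + jωRC = 1 + j·245.7·357·4.19e-05 = 1 + j3.675.
Step 4 — H = 0.06894 - j0.2534.
Step 5 — Magnitude: |H| = 0.2626 (-11.6 dB); phase: φ = -74.8°.

|H| = 0.2626 (-11.6 dB), φ = -74.8°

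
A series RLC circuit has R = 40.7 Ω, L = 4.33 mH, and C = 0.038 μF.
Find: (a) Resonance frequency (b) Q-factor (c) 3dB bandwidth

Step 1 — Resonance condition Im(Z)=0 gives ω₀ = 1/√(LC).
Step 2 — ω₀ = 1/√(0.00433·3.8e-08) = 7.796e+04 rad/s.
Step 3 — f₀ = ω₀/(2π) = 1.241e+04 Hz.
Step 4 — Series Q: Q = ω₀L/R = 7.796e+04·0.00433/40.7 = 8.294.
Step 5 — 3dB bandwidth: Δω = ω₀/Q = 9400 rad/s; BW = Δω/(2π) = 1496 Hz.

(a) f₀ = 1.241e+04 Hz  (b) Q = 8.294  (c) BW = 1496 Hz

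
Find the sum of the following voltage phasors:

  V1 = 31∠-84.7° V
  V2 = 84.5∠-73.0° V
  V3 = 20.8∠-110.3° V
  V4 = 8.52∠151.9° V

Step 1 — Convert each phasor to rectangular form:
  V1 = 31·(cos(-84.7°) + j·sin(-84.7°)) = 2.863 - j30.87 V
  V2 = 84.5·(cos(-73.0°) + j·sin(-73.0°)) = 24.71 - j80.81 V
  V3 = 20.8·(cos(-110.3°) + j·sin(-110.3°)) = -7.216 - j19.51 V
  V4 = 8.52·(cos(151.9°) + j·sin(151.9°)) = -7.516 + j4.013 V
Step 2 — Sum components: V_total = 12.84 - j127.2 V.
Step 3 — Convert to polar: |V_total| = 127.8 V, ∠V_total = -84.2°.

V_total = 127.8∠-84.2° V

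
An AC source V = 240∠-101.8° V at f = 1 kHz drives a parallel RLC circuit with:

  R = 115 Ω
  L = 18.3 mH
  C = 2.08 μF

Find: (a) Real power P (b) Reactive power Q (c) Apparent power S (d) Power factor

Step 1 — Angular frequency: ω = 2π·f = 2π·1000 = 6283 rad/s.
Step 2 — Component impedances:
  R: Z = R = 115 Ω
  L: Z = jωL = j·6283·0.0183 = 0 + j115 Ω
  C: Z = 1/(jωC) = -j/(ω·C) = 0 - j76.52 Ω
Step 3 — Parallel combination: 1/Z_total = 1/R + 1/L + 1/C; Z_total = 91.79 - j46.15 Ω = 102.7∠-26.7° Ω.
Step 4 — Source phasor: V = 240∠-101.8° V = -49.08 - j234.9 V.
Step 5 — Current: I = V / Z = 0.6003 - j2.257 A = 2.336∠-75.1° A.
Step 6 — Complex power: S = V·I* = 500.9 - j251.8 VA.
Step 7 — Real power: P = Re(S) = 500.9 W.
Step 8 — Reactive power: Q = Im(S) = -251.8 VAR.
Step 9 — Apparent power: |S| = 560.6 VA.
Step 10 — Power factor: PF = P/|S| = 0.8934 (leading).

(a) P = 500.9 W  (b) Q = -251.8 VAR  (c) S = 560.6 VA  (d) PF = 0.8934 (leading)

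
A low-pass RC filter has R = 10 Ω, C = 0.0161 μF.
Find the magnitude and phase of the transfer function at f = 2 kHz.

Step 1 — Angular frequency: ω = 2π·2000 = 1.257e+04 rad/s.
Step 2 — Transfer function: H(jω) = 1/(1 + jωRC).
Step 3 — Denominator: 1 + jωRC = 1 + j·1.257e+04·10·1.61e-08 = 1 + j0.002023.
Step 4 — H = 1 - j0.002023.
Step 5 — Magnitude: |H| = 1 (-0.0 dB); phase: φ = -0.1°.

|H| = 1 (-0.0 dB), φ = -0.1°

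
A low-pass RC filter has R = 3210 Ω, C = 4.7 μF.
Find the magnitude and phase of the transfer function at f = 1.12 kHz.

Step 1 — Angular frequency: ω = 2π·1120 = 7037 rad/s.
Step 2 — Transfer function: H(jω) = 1/(1 + jωRC).
Step 3 — Denominator: 1 + jωRC = 1 + j·7037·3210·4.7e-06 = 1 + j106.2.
Step 4 — H = 8.871e-05 - j0.009418.
Step 5 — Magnitude: |H| = 0.009418 (-40.5 dB); phase: φ = -89.5°.

|H| = 0.009418 (-40.5 dB), φ = -89.5°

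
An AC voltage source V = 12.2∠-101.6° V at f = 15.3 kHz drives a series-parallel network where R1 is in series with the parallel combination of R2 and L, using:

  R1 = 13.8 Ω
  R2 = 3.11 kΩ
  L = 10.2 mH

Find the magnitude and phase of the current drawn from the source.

Step 1 — Angular frequency: ω = 2π·f = 2π·1.53e+04 = 9.613e+04 rad/s.
Step 2 — Component impedances:
  R1: Z = R = 13.8 Ω
  R2: Z = R = 3110 Ω
  L: Z = jωL = j·9.613e+04·0.0102 = 0 + j980.6 Ω
Step 3 — Parallel branch: R2 || L = 1/(1/R2 + 1/L) = 281.2 + j891.9 Ω.
Step 4 — Series with R1: Z_total = R1 + (R2 || L) = 295 + j891.9 Ω = 939.4∠71.7° Ω.
Step 5 — Source phasor: V = 12.2∠-101.6° V = -2.453 - j11.95 V.
Step 6 — Ohm's law: I = V / Z_total = (-2.453 - j11.95) / (295 + j891.9) = -0.0129 - j0.001516 A.
Step 7 — Convert to polar: |I| = 0.01299 A, ∠I = -173.3°.

I = 0.01299∠-173.3° A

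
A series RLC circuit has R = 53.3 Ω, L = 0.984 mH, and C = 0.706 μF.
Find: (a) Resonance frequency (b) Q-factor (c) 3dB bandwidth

Step 1 — Resonance: ω₀ = 1/√(LC) = 1/√(0.000984·7.06e-07) = 3.794e+04 rad/s.
Step 2 — f₀ = ω₀/(2π) = 6038 Hz.
Step 3 — Series Q: Q = ω₀L/R = 3.794e+04·0.000984/53.3 = 0.7004.
Step 4 — Bandwidth: Δω = ω₀/Q = 5.417e+04 rad/s; BW = Δω/(2π) = 8621 Hz.

(a) f₀ = 6038 Hz  (b) Q = 0.7004  (c) BW = 8621 Hz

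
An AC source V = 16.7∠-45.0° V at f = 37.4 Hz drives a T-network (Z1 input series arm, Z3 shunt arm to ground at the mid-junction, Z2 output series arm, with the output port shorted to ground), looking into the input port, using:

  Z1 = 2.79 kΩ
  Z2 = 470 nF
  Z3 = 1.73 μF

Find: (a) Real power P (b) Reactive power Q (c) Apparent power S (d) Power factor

Step 1 — Angular frequency: ω = 2π·f = 2π·37.4 = 235 rad/s.
Step 2 — Component impedances:
  Z1: Z = R = 2790 Ω
  Z2: Z = 1/(jωC) = -j/(ω·C) = 0 - j9054 Ω
  Z3: Z = 1/(jωC) = -j/(ω·C) = 0 - j2460 Ω
Step 3 — With the output port shorted to ground, the output series arm Z2 runs from the junction to ground; the shunt arm Z3 also runs from the junction to ground. They appear in parallel: Z3 || Z2 = 0 - j1934 Ω.
Step 4 — Series with input arm Z1: Z_in = Z1 + (Z3 || Z2) = 2790 - j1934 Ω = 3395∠-34.7° Ω.
Step 5 — Source phasor: V = 16.7∠-45.0° V = 11.81 - j11.81 V.
Step 6 — Current: I = V / Z = 0.00484 - j0.0008767 A = 0.004919∠-10.3° A.
Step 7 — Complex power: S = V·I* = 0.06751 - j0.04681 VA.
Step 8 — Real power: P = Re(S) = 0.06751 W.
Step 9 — Reactive power: Q = Im(S) = -0.04681 VAR.
Step 10 — Apparent power: |S| = 0.08215 VA.
Step 11 — Power factor: PF = P/|S| = 0.8218 (leading).

(a) P = 0.06751 W  (b) Q = -0.04681 VAR  (c) S = 0.08215 VA  (d) PF = 0.8218 (leading)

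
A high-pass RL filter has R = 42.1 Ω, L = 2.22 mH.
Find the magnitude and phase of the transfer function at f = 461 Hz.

Step 1 — Angular frequency: ω = 2π·461 = 2897 rad/s.
Step 2 — Transfer function: H(jω) = jωL/(R + jωL).
Step 3 — Numerator jωL = j·6.43; denominator R + jωL = 42.1 + j6.43.
Step 4 — H = 0.0228 + j0.1493.
Step 5 — Magnitude: |H| = 0.151 (-16.4 dB); phase: φ = 81.3°.

|H| = 0.151 (-16.4 dB), φ = 81.3°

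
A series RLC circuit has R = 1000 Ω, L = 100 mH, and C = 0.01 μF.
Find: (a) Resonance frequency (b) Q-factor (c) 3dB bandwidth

Step 1 — Resonance: ω₀ = 1/√(LC) = 1/√(0.1·1e-08) = 3.162e+04 rad/s.
Step 2 — f₀ = ω₀/(2π) = 5033 Hz.
Step 3 — Series Q: Q = ω₀L/R = 3.162e+04·0.1/1000 = 3.162.
Step 4 — Bandwidth: Δω = ω₀/Q = 1e+04 rad/s; BW = Δω/(2π) = 1592 Hz.

(a) f₀ = 5033 Hz  (b) Q = 3.162  (c) BW = 1592 Hz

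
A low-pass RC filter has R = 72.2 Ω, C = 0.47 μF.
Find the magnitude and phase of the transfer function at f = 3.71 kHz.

Step 1 — Angular frequency: ω = 2π·3710 = 2.331e+04 rad/s.
Step 2 — Transfer function: H(jω) = 1/(1 + jωRC).
Step 3 — Denominator: 1 + jωRC = 1 + j·2.331e+04·72.2·4.7e-07 = 1 + j0.791.
Step 4 — H = 0.6151 - j0.4866.
Step 5 — Magnitude: |H| = 0.7843 (-2.1 dB); phase: φ = -38.3°.

|H| = 0.7843 (-2.1 dB), φ = -38.3°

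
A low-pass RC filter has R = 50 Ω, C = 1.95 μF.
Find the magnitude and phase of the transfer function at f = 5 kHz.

Step 1 — Angular frequency: ω = 2π·5000 = 3.142e+04 rad/s.
Step 2 — Transfer function: H(jω) = 1/(1 + jωRC).
Step 3 — Denominator: 1 + jωRC = 1 + j·3.142e+04·50·1.95e-06 = 1 + j3.063.
Step 4 — H = 0.09632 - j0.295.
Step 5 — Magnitude: |H| = 0.3104 (-10.2 dB); phase: φ = -71.9°.

|H| = 0.3104 (-10.2 dB), φ = -71.9°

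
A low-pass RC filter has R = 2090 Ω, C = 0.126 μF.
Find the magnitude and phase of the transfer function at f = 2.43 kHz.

Step 1 — Angular frequency: ω = 2π·2430 = 1.527e+04 rad/s.
Step 2 — Transfer function: H(jω) = 1/(1 + jωRC).
Step 3 — Denominator: 1 + jωRC = 1 + j·1.527e+04·2090·1.26e-07 = 1 + j4.021.
Step 4 — H = 0.05825 - j0.2342.
Step 5 — Magnitude: |H| = 0.2414 (-12.3 dB); phase: φ = -76.0°.

|H| = 0.2414 (-12.3 dB), φ = -76.0°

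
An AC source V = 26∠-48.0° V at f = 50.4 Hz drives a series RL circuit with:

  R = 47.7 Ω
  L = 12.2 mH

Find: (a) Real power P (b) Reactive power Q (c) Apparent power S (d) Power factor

Step 1 — Angular frequency: ω = 2π·f = 2π·50.4 = 316.7 rad/s.
Step 2 — Component impedances:
  R: Z = R = 47.7 Ω
  L: Z = jωL = j·316.7·0.0122 = 0 + j3.863 Ω
Step 3 — Series combination: Z_total = R + L = 47.7 + j3.863 Ω = 47.86∠4.6° Ω.
Step 4 — Source phasor: V = 26∠-48.0° V = 17.4 - j19.32 V.
Step 5 — Current: I = V / Z = 0.3298 - j0.4318 A = 0.5433∠-52.6° A.
Step 6 — Complex power: S = V·I* = 14.08 + j1.14 VA.
Step 7 — Real power: P = Re(S) = 14.08 W.
Step 8 — Reactive power: Q = Im(S) = 1.14 VAR.
Step 9 — Apparent power: |S| = 14.13 VA.
Step 10 — Power factor: PF = P/|S| = 0.9967 (lagging).

(a) P = 14.08 W  (b) Q = 1.14 VAR  (c) S = 14.13 VA  (d) PF = 0.9967 (lagging)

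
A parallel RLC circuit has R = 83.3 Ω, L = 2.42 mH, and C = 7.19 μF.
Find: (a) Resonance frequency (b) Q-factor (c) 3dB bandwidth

Step 1 — Resonance: ω₀ = 1/√(LC) = 1/√(0.00242·7.19e-06) = 7581 rad/s.
Step 2 — f₀ = ω₀/(2π) = 1207 Hz.
Step 3 — Parallel Q: Q = R/(ω₀L) = 83.3/(7581·0.00242) = 4.54.
Step 4 — Bandwidth: Δω = ω₀/Q = 1670 rad/s; BW = Δω/(2π) = 265.7 Hz.

(a) f₀ = 1207 Hz  (b) Q = 4.54  (c) BW = 265.7 Hz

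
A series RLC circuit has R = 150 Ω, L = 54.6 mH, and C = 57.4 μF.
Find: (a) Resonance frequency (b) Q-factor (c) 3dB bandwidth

Step 1 — Resonance: ω₀ = 1/√(LC) = 1/√(0.0546·5.74e-05) = 564.9 rad/s.
Step 2 — f₀ = ω₀/(2π) = 89.9 Hz.
Step 3 — Series Q: Q = ω₀L/R = 564.9·0.0546/150 = 0.2056.
Step 4 — Bandwidth: Δω = ω₀/Q = 2747 rad/s; BW = Δω/(2π) = 437.2 Hz.

(a) f₀ = 89.9 Hz  (b) Q = 0.2056  (c) BW = 437.2 Hz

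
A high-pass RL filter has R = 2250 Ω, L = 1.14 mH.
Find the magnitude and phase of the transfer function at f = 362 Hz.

Step 1 — Angular frequency: ω = 2π·362 = 2275 rad/s.
Step 2 — Transfer function: H(jω) = jωL/(R + jωL).
Step 3 — Numerator jωL = j·2.593; denominator R + jωL = 2250 + j2.593.
Step 4 — H = 1.328e-06 + j0.001152.
Step 5 — Magnitude: |H| = 0.001152 (-58.8 dB); phase: φ = 89.9°.

|H| = 0.001152 (-58.8 dB), φ = 89.9°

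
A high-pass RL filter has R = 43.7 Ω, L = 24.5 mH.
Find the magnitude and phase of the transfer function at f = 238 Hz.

Step 1 — Angular frequency: ω = 2π·238 = 1495 rad/s.
Step 2 — Transfer function: H(jω) = jωL/(R + jωL).
Step 3 — Numerator jωL = j·36.64; denominator R + jωL = 43.7 + j36.64.
Step 4 — H = 0.4128 + j0.4923.
Step 5 — Magnitude: |H| = 0.6425 (-3.8 dB); phase: φ = 50.0°.

|H| = 0.6425 (-3.8 dB), φ = 50.0°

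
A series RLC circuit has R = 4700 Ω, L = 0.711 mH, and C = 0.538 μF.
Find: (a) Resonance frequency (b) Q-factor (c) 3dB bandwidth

Step 1 — Resonance condition Im(Z)=0 gives ω₀ = 1/√(LC).
Step 2 — ω₀ = 1/√(0.000711·5.38e-07) = 5.113e+04 rad/s.
Step 3 — f₀ = ω₀/(2π) = 8138 Hz.
Step 4 — Series Q: Q = ω₀L/R = 5.113e+04·0.000711/4700 = 0.007735.
Step 5 — 3dB bandwidth: Δω = ω₀/Q = 6.61e+06 rad/s; BW = Δω/(2π) = 1.052e+06 Hz.

(a) f₀ = 8138 Hz  (b) Q = 0.007735  (c) BW = 1.052e+06 Hz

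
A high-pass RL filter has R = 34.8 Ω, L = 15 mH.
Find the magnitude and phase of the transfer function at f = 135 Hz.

Step 1 — Angular frequency: ω = 2π·135 = 848.2 rad/s.
Step 2 — Transfer function: H(jω) = jωL/(R + jωL).
Step 3 — Numerator jωL = j·12.72; denominator R + jωL = 34.8 + j12.72.
Step 4 — H = 0.1179 + j0.3225.
Step 5 — Magnitude: |H| = 0.3434 (-9.3 dB); phase: φ = 69.9°.

|H| = 0.3434 (-9.3 dB), φ = 69.9°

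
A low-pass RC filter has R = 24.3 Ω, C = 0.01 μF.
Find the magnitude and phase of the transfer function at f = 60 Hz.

Step 1 — Angular frequency: ω = 2π·60 = 377 rad/s.
Step 2 — Transfer function: H(jω) = 1/(1 + jωRC).
Step 3 — Denominator: 1 + jωRC = 1 + j·377·24.3·1e-08 = 1 + j9.161e-05.
Step 4 — H = 1 - j9.161e-05.
Step 5 — Magnitude: |H| = 1 (-0.0 dB); phase: φ = -0.0°.

|H| = 1 (-0.0 dB), φ = -0.0°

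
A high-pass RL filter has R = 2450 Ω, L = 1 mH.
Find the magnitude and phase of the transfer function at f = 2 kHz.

Step 1 — Angular frequency: ω = 2π·2000 = 1.257e+04 rad/s.
Step 2 — Transfer function: H(jω) = jωL/(R + jωL).
Step 3 — Numerator jωL = j·12.57; denominator R + jωL = 2450 + j12.57.
Step 4 — H = 2.631e-05 + j0.005129.
Step 5 — Magnitude: |H| = 0.005129 (-45.8 dB); phase: φ = 89.7°.

|H| = 0.005129 (-45.8 dB), φ = 89.7°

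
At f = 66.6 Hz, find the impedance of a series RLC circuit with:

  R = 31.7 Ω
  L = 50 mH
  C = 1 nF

Step 1 — Angular frequency: ω = 2π·f = 2π·66.6 = 418.5 rad/s.
Step 2 — Component impedances:
  R: Z = R = 31.7 Ω
  L: Z = jωL = j·418.5·0.05 = 0 + j20.92 Ω
  C: Z = 1/(jωC) = -j/(ω·C) = 0 - j2.39e+06 Ω
Step 3 — Series combination: Z_total = R + L + C = 31.7 - j2.39e+06 Ω = 2.39e+06∠-90.0° Ω.

Z = 31.7 - j2.39e+06 Ω = 2.39e+06∠-90.0° Ω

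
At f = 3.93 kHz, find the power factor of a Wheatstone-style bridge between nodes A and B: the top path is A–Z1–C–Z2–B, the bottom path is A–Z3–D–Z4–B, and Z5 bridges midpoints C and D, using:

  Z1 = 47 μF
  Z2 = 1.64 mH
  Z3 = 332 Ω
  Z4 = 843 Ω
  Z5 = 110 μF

Step 1 — Angular frequency: ω = 2π·f = 2π·3930 = 2.469e+04 rad/s.
Step 2 — Component impedances:
  Z1: Z = 1/(jωC) = -j/(ω·C) = 0 - j0.8616 Ω
  Z2: Z = jωL = j·2.469e+04·0.00164 = 0 + j40.5 Ω
  Z3: Z = R = 332 Ω
  Z4: Z = R = 843 Ω
  Z5: Z = 1/(jωC) = -j/(ω·C) = 0 - j0.3682 Ω
Step 3 — Bridge requires nodal analysis (the Z5 bridge couples midpoints C and D, so the two paths cannot be reduced to a simple series/parallel combination). Setting node B to ground and injecting 1 A at node A, the 3-node admittance system at A, C, D solves to V_A = Z_AB = 1.943 + j39.54 Ω = 39.59∠87.2° Ω.
Step 4 — Power factor: PF = cos(φ) = Re(Z)/|Z| = 1.943/39.59 = 0.04908.
Step 5 — Type: Im(Z) = 39.54 ⇒ lagging (phase φ = 87.2°).

PF = 0.04908 (lagging, φ = 87.2°)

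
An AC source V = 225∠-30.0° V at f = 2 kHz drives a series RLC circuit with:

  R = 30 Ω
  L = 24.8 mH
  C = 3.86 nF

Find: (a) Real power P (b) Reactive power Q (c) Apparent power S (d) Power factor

Step 1 — Angular frequency: ω = 2π·f = 2π·2000 = 1.257e+04 rad/s.
Step 2 — Component impedances:
  R: Z = R = 30 Ω
  L: Z = jωL = j·1.257e+04·0.0248 = 0 + j311.6 Ω
  C: Z = 1/(jωC) = -j/(ω·C) = 0 - j2.062e+04 Ω
Step 3 — Series combination: Z_total = R + L + C = 30 - j2.03e+04 Ω = 2.03e+04∠-89.9° Ω.
Step 4 — Source phasor: V = 225∠-30.0° V = 194.9 - j112.5 V.
Step 5 — Current: I = V / Z = 0.005555 + j0.009589 A = 0.01108∠59.9° A.
Step 6 — Complex power: S = V·I* = 0.003684 - j2.493 VA.
Step 7 — Real power: P = Re(S) = 0.003684 W.
Step 8 — Reactive power: Q = Im(S) = -2.493 VAR.
Step 9 — Apparent power: |S| = 2.493 VA.
Step 10 — Power factor: PF = P/|S| = 0.001478 (leading).

(a) P = 0.003684 W  (b) Q = -2.493 VAR  (c) S = 2.493 VA  (d) PF = 0.001478 (leading)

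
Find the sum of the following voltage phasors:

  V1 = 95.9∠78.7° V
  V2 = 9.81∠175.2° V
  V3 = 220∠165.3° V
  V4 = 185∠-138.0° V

Step 1 — Convert each phasor to rectangular form:
  V1 = 95.9·(cos(78.7°) + j·sin(78.7°)) = 18.79 + j94.04 V
  V2 = 9.81·(cos(175.2°) + j·sin(175.2°)) = -9.776 + j0.8209 V
  V3 = 220·(cos(165.3°) + j·sin(165.3°)) = -212.8 + j55.83 V
  V4 = 185·(cos(-138.0°) + j·sin(-138.0°)) = -137.5 - j123.8 V
Step 2 — Sum components: V_total = -341.3 + j26.9 V.
Step 3 — Convert to polar: |V_total| = 342.3 V, ∠V_total = 175.5°.

V_total = 342.3∠175.5° V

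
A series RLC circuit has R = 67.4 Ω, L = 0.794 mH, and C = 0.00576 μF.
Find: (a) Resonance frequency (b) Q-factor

Step 1 — Resonance condition Im(Z)=0 gives ω₀ = 1/√(LC).
Step 2 — ω₀ = 1/√(0.000794·5.76e-09) = 4.676e+05 rad/s.
Step 3 — f₀ = ω₀/(2π) = 7.442e+04 Hz.
Step 4 — Series Q: Q = ω₀L/R = 4.676e+05·0.000794/67.4 = 5.509.

(a) f₀ = 7.442e+04 Hz  (b) Q = 5.509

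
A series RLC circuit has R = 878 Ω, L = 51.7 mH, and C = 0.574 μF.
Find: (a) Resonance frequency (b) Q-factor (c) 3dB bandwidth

Step 1 — Resonance condition Im(Z)=0 gives ω₀ = 1/√(LC).
Step 2 — ω₀ = 1/√(0.0517·5.74e-07) = 5805 rad/s.
Step 3 — f₀ = ω₀/(2π) = 923.9 Hz.
Step 4 — Series Q: Q = ω₀L/R = 5805·0.0517/878 = 0.3418.
Step 5 — 3dB bandwidth: Δω = ω₀/Q = 1.698e+04 rad/s; BW = Δω/(2π) = 2703 Hz.

(a) f₀ = 923.9 Hz  (b) Q = 0.3418  (c) BW = 2703 Hz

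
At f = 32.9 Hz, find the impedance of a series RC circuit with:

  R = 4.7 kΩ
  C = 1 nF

Step 1 — Angular frequency: ω = 2π·f = 2π·32.9 = 206.7 rad/s.
Step 2 — Component impedances:
  R: Z = R = 4700 Ω
  C: Z = 1/(jωC) = -j/(ω·C) = 0 - j4.838e+06 Ω
Step 3 — Series combination: Z_total = R + C = 4700 - j4.838e+06 Ω = 4.838e+06∠-89.9° Ω.

Z = 4700 - j4.838e+06 Ω = 4.838e+06∠-89.9° Ω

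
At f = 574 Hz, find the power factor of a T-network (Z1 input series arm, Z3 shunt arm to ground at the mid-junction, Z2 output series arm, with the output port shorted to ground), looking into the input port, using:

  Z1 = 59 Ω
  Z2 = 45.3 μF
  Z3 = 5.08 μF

Step 1 — Angular frequency: ω = 2π·f = 2π·574 = 3607 rad/s.
Step 2 — Component impedances:
  Z1: Z = R = 59 Ω
  Z2: Z = 1/(jωC) = -j/(ω·C) = 0 - j6.121 Ω
  Z3: Z = 1/(jωC) = -j/(ω·C) = 0 - j54.58 Ω
Step 3 — With the output port shorted to ground, the output series arm Z2 runs from the junction to ground; the shunt arm Z3 also runs from the junction to ground. They appear in parallel: Z3 || Z2 = 0 - j5.504 Ω.
Step 4 — Series with input arm Z1: Z_in = Z1 + (Z3 || Z2) = 59 - j5.504 Ω = 59.26∠-5.3° Ω.
Step 5 — Power factor: PF = cos(φ) = Re(Z)/|Z| = 59/59.256 = 0.9957.
Step 6 — Type: Im(Z) = -5.504 ⇒ leading (phase φ = -5.3°).

PF = 0.9957 (leading, φ = -5.3°)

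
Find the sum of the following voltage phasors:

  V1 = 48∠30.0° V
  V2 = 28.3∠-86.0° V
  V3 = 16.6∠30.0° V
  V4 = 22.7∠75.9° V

Step 1 — Convert each phasor to rectangular form:
  V1 = 48·(cos(30.0°) + j·sin(30.0°)) = 41.57 + j24 V
  V2 = 28.3·(cos(-86.0°) + j·sin(-86.0°)) = 1.974 - j28.23 V
  V3 = 16.6·(cos(30.0°) + j·sin(30.0°)) = 14.38 + j8.3 V
  V4 = 22.7·(cos(75.9°) + j·sin(75.9°)) = 5.53 + j22.02 V
Step 2 — Sum components: V_total = 63.45 + j26.09 V.
Step 3 — Convert to polar: |V_total| = 68.6 V, ∠V_total = 22.3°.

V_total = 68.6∠22.3° V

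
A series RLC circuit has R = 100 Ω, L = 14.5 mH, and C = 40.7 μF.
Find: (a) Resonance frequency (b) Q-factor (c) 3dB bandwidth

Step 1 — Resonance: ω₀ = 1/√(LC) = 1/√(0.0145·4.07e-05) = 1302 rad/s.
Step 2 — f₀ = ω₀/(2π) = 207.2 Hz.
Step 3 — Series Q: Q = ω₀L/R = 1302·0.0145/100 = 0.1887.
Step 4 — Bandwidth: Δω = ω₀/Q = 6897 rad/s; BW = Δω/(2π) = 1098 Hz.

(a) f₀ = 207.2 Hz  (b) Q = 0.1887  (c) BW = 1098 Hz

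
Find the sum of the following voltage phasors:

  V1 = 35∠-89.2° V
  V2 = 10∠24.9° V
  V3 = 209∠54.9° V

Step 1 — Convert each phasor to rectangular form:
  V1 = 35·(cos(-89.2°) + j·sin(-89.2°)) = 0.4887 - j35 V
  V2 = 10·(cos(24.9°) + j·sin(24.9°)) = 9.07 + j4.21 V
  V3 = 209·(cos(54.9°) + j·sin(54.9°)) = 120.2 + j171 V
Step 2 — Sum components: V_total = 129.7 + j140.2 V.
Step 3 — Convert to polar: |V_total| = 191 V, ∠V_total = 47.2°.

V_total = 191∠47.2° V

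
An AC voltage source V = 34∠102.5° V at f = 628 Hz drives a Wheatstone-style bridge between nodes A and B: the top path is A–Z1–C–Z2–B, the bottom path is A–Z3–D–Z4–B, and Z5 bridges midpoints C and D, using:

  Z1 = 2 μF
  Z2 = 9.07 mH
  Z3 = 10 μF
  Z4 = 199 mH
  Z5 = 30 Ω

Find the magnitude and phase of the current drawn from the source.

Step 1 — Angular frequency: ω = 2π·f = 2π·628 = 3946 rad/s.
Step 2 — Component impedances:
  Z1: Z = 1/(jωC) = -j/(ω·C) = 0 - j126.7 Ω
  Z2: Z = jωL = j·3946·0.00907 = 0 + j35.79 Ω
  Z3: Z = 1/(jωC) = -j/(ω·C) = 0 - j25.34 Ω
  Z4: Z = jωL = j·3946·0.199 = 0 + j785.2 Ω
  Z5: Z = R = 30 Ω
Step 3 — Bridge requires nodal analysis (the Z5 bridge couples midpoints C and D, so the two paths cannot be reduced to a simple series/parallel combination). Setting node B to ground and injecting 1 A at node A, the 3-node admittance system at A, C, D solves to V_A = Z_AB = 18.24 + j10.18 Ω = 20.89∠29.2° Ω.
Step 4 — Source phasor: V = 34∠102.5° V = -7.359 + j33.19 V.
Step 5 — Ohm's law: I = V / Z_total = (-7.359 + j33.19) / (18.24 + j10.18) = 0.4667 + j1.559 A.
Step 6 — Convert to polar: |I| = 1.628 A, ∠I = 73.3°.

I = 1.628∠73.3° A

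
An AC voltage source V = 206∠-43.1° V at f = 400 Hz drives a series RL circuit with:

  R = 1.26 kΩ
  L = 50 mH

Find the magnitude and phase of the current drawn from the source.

Step 1 — Angular frequency: ω = 2π·f = 2π·400 = 2513 rad/s.
Step 2 — Component impedances:
  R: Z = R = 1260 Ω
  L: Z = jωL = j·2513·0.05 = 0 + j125.7 Ω
Step 3 — Series combination: Z_total = R + L = 1260 + j125.7 Ω = 1266∠5.7° Ω.
Step 4 — Source phasor: V = 206∠-43.1° V = 150.4 - j140.8 V.
Step 5 — Ohm's law: I = V / Z_total = (150.4 - j140.8) / (1260 + j125.7) = 0.1072 - j0.1224 A.
Step 6 — Convert to polar: |I| = 0.1627 A, ∠I = -48.8°.

I = 0.1627∠-48.8° A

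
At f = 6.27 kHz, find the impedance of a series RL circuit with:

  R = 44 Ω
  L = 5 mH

Step 1 — Angular frequency: ω = 2π·f = 2π·6270 = 3.94e+04 rad/s.
Step 2 — Component impedances:
  R: Z = R = 44 Ω
  L: Z = jωL = j·3.94e+04·0.005 = 0 + j197 Ω
Step 3 — Series combination: Z_total = R + L = 44 + j197 Ω = 201.8∠77.4° Ω.

Z = 44 + j197 Ω = 201.8∠77.4° Ω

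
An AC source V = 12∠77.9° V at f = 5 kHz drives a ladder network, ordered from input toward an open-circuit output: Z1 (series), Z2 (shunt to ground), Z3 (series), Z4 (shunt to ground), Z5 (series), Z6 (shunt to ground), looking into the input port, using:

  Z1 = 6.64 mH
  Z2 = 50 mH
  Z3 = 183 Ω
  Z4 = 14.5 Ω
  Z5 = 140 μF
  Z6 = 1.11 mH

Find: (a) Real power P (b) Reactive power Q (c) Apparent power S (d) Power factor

Step 1 — Angular frequency: ω = 2π·f = 2π·5000 = 3.142e+04 rad/s.
Step 2 — Component impedances:
  Z1: Z = jωL = j·3.142e+04·0.00664 = 0 + j208.6 Ω
  Z2: Z = jωL = j·3.142e+04·0.05 = 0 + j1571 Ω
  Z3: Z = R = 183 Ω
  Z4: Z = R = 14.5 Ω
  Z5: Z = 1/(jωC) = -j/(ω·C) = 0 - j0.2274 Ω
  Z6: Z = jωL = j·3.142e+04·0.00111 = 0 + j34.87 Ω
Step 3 — Ladder network (open output): work backward from the far end, alternating series and parallel combinations. Z_in = 191.1 + j237.4 Ω = 304.8∠51.2° Ω.
Step 4 — Source phasor: V = 12∠77.9° V = 2.515 + j11.73 V.
Step 5 — Current: I = V / Z = 0.03516 + j0.01771 A = 0.03937∠26.7° A.
Step 6 — Complex power: S = V·I* = 0.2962 + j0.368 VA.
Step 7 — Real power: P = Re(S) = 0.2962 W.
Step 8 — Reactive power: Q = Im(S) = 0.368 VAR.
Step 9 — Apparent power: |S| = 0.4724 VA.
Step 10 — Power factor: PF = P/|S| = 0.627 (lagging).

(a) P = 0.2962 W  (b) Q = 0.368 VAR  (c) S = 0.4724 VA  (d) PF = 0.627 (lagging)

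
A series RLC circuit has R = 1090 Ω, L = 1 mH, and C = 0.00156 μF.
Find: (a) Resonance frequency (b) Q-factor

Step 1 — Resonance condition Im(Z)=0 gives ω₀ = 1/√(LC).
Step 2 — ω₀ = 1/√(0.001·1.56e-09) = 8.006e+05 rad/s.
Step 3 — f₀ = ω₀/(2π) = 1.274e+05 Hz.
Step 4 — Series Q: Q = ω₀L/R = 8.006e+05·0.001/1090 = 0.7345.

(a) f₀ = 1.274e+05 Hz  (b) Q = 0.7345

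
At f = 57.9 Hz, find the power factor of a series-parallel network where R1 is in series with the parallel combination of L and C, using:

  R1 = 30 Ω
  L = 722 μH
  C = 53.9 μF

Step 1 — Angular frequency: ω = 2π·f = 2π·57.9 = 363.8 rad/s.
Step 2 — Component impedances:
  R1: Z = R = 30 Ω
  L: Z = jωL = j·363.8·0.000722 = 0 + j0.2627 Ω
  C: Z = 1/(jωC) = -j/(ω·C) = 0 - j51 Ω
Step 3 — Parallel branch: L || C = 1/(1/L + 1/C) = 0 + j0.264 Ω.
Step 4 — Series with R1: Z_total = R1 + (L || C) = 30 + j0.264 Ω = 30∠0.5° Ω.
Step 5 — Power factor: PF = cos(φ) = Re(Z)/|Z| = 30/30 = 1.
Step 6 — Type: Im(Z) = 0.264 ⇒ lagging (phase φ = 0.5°).

PF = 1 (lagging, φ = 0.5°)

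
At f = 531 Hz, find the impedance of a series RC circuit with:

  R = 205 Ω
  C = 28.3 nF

Step 1 — Angular frequency: ω = 2π·f = 2π·531 = 3336 rad/s.
Step 2 — Component impedances:
  R: Z = R = 205 Ω
  C: Z = 1/(jωC) = -j/(ω·C) = 0 - j1.059e+04 Ω
Step 3 — Series combination: Z_total = R + C = 205 - j1.059e+04 Ω = 1.059e+04∠-88.9° Ω.

Z = 205 - j1.059e+04 Ω = 1.059e+04∠-88.9° Ω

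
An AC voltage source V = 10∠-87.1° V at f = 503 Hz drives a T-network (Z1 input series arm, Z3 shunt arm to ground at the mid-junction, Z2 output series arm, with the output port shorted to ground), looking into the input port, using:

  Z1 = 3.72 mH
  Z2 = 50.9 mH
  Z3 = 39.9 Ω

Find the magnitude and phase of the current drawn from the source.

Step 1 — Angular frequency: ω = 2π·f = 2π·503 = 3160 rad/s.
Step 2 — Component impedances:
  Z1: Z = jωL = j·3160·0.00372 = 0 + j11.76 Ω
  Z2: Z = jωL = j·3160·0.0509 = 0 + j160.9 Ω
  Z3: Z = R = 39.9 Ω
Step 3 — With the output port shorted to ground, the output series arm Z2 runs from the junction to ground; the shunt arm Z3 also runs from the junction to ground. They appear in parallel: Z3 || Z2 = 37.59 + j9.323 Ω.
Step 4 — Series with input arm Z1: Z_in = Z1 + (Z3 || Z2) = 37.59 + j21.08 Ω = 43.1∠29.3° Ω.
Step 5 — Source phasor: V = 10∠-87.1° V = 0.5059 - j9.987 V.
Step 6 — Ohm's law: I = V / Z_total = (0.5059 - j9.987) / (37.59 + j21.08) = -0.1031 - j0.2079 A.
Step 7 — Convert to polar: |I| = 0.232 A, ∠I = -116.4°.

I = 0.232∠-116.4° A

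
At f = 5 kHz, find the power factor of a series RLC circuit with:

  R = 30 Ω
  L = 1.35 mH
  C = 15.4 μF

Step 1 — Angular frequency: ω = 2π·f = 2π·5000 = 3.142e+04 rad/s.
Step 2 — Component impedances:
  R: Z = R = 30 Ω
  L: Z = jωL = j·3.142e+04·0.00135 = 0 + j42.41 Ω
  C: Z = 1/(jωC) = -j/(ω·C) = 0 - j2.067 Ω
Step 3 — Series combination: Z_total = R + L + C = 30 + j40.34 Ω = 50.28∠53.4° Ω.
Step 4 — Power factor: PF = cos(φ) = Re(Z)/|Z| = 30/50.28 = 0.5967.
Step 5 — Type: Im(Z) = 40.34 ⇒ lagging (phase φ = 53.4°).

PF = 0.5967 (lagging, φ = 53.4°)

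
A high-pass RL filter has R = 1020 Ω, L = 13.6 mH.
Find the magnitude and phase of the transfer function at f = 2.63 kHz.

Step 1 — Angular frequency: ω = 2π·2630 = 1.652e+04 rad/s.
Step 2 — Transfer function: H(jω) = jωL/(R + jωL).
Step 3 — Numerator jωL = j·224.7; denominator R + jωL = 1020 + j224.7.
Step 4 — H = 0.0463 + j0.2101.
Step 5 — Magnitude: |H| = 0.2152 (-13.3 dB); phase: φ = 77.6°.

|H| = 0.2152 (-13.3 dB), φ = 77.6°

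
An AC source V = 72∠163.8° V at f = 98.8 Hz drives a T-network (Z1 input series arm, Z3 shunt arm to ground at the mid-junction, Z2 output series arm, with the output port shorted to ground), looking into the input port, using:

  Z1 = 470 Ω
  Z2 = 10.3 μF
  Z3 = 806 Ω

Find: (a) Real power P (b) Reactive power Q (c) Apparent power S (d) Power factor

Step 1 — Angular frequency: ω = 2π·f = 2π·98.8 = 620.8 rad/s.
Step 2 — Component impedances:
  Z1: Z = R = 470 Ω
  Z2: Z = 1/(jωC) = -j/(ω·C) = 0 - j156.4 Ω
  Z3: Z = R = 806 Ω
Step 3 — With the output port shorted to ground, the output series arm Z2 runs from the junction to ground; the shunt arm Z3 also runs from the junction to ground. They appear in parallel: Z3 || Z2 = 29.25 - j150.7 Ω.
Step 4 — Series with input arm Z1: Z_in = Z1 + (Z3 || Z2) = 499.2 - j150.7 Ω = 521.5∠-16.8° Ω.
Step 5 — Source phasor: V = 72∠163.8° V = -69.14 + j20.09 V.
Step 6 — Current: I = V / Z = -0.1381 - j0.001443 A = 0.1381∠-179.4° A.
Step 7 — Complex power: S = V·I* = 9.516 - j2.873 VA.
Step 8 — Real power: P = Re(S) = 9.516 W.
Step 9 — Reactive power: Q = Im(S) = -2.873 VAR.
Step 10 — Apparent power: |S| = 9.941 VA.
Step 11 — Power factor: PF = P/|S| = 0.9573 (leading).

(a) P = 9.516 W  (b) Q = -2.873 VAR  (c) S = 9.941 VA  (d) PF = 0.9573 (leading)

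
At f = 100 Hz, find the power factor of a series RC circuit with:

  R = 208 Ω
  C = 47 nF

Step 1 — Angular frequency: ω = 2π·f = 2π·100 = 628.3 rad/s.
Step 2 — Component impedances:
  R: Z = R = 208 Ω
  C: Z = 1/(jωC) = -j/(ω·C) = 0 - j3.386e+04 Ω
Step 3 — Series combination: Z_total = R + C = 208 - j3.386e+04 Ω = 3.386e+04∠-89.6° Ω.
Step 4 — Power factor: PF = cos(φ) = Re(Z)/|Z| = 208/33863 = 0.006142.
Step 5 — Type: Im(Z) = -3.386e+04 ⇒ leading (phase φ = -89.6°).

PF = 0.006142 (leading, φ = -89.6°)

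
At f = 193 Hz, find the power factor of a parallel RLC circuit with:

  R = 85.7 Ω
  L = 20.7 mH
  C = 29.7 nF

Step 1 — Angular frequency: ω = 2π·f = 2π·193 = 1213 rad/s.
Step 2 — Component impedances:
  R: Z = R = 85.7 Ω
  L: Z = jωL = j·1213·0.0207 = 0 + j25.1 Ω
  C: Z = 1/(jωC) = -j/(ω·C) = 0 - j2.777e+04 Ω
Step 3 — Parallel combination: 1/Z_total = 1/R + 1/L + 1/C; Z_total = 6.783 + j23.14 Ω = 24.11∠73.7° Ω.
Step 4 — Power factor: PF = cos(φ) = Re(Z)/|Z| = 6.783/24.11 = 0.2813.
Step 5 — Type: Im(Z) = 23.14 ⇒ lagging (phase φ = 73.7°).

PF = 0.2813 (lagging, φ = 73.7°)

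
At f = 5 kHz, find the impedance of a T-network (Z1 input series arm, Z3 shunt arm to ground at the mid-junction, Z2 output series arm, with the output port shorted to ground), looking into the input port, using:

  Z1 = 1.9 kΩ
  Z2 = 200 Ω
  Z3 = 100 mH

Step 1 — Angular frequency: ω = 2π·f = 2π·5000 = 3.142e+04 rad/s.
Step 2 — Component impedances:
  Z1: Z = R = 1900 Ω
  Z2: Z = R = 200 Ω
  Z3: Z = jωL = j·3.142e+04·0.1 = 0 + j3142 Ω
Step 3 — With the output port shorted to ground, the output series arm Z2 runs from the junction to ground; the shunt arm Z3 also runs from the junction to ground. They appear in parallel: Z3 || Z2 = 199.2 + j12.68 Ω.
Step 4 — Series with input arm Z1: Z_in = Z1 + (Z3 || Z2) = 2099 + j12.68 Ω = 2099∠0.3° Ω.

Z = 2099 + j12.68 Ω = 2099∠0.3° Ω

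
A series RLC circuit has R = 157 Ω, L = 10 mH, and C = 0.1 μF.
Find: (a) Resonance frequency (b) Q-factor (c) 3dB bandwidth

Step 1 — Resonance: ω₀ = 1/√(LC) = 1/√(0.01·1e-07) = 3.162e+04 rad/s.
Step 2 — f₀ = ω₀/(2π) = 5033 Hz.
Step 3 — Series Q: Q = ω₀L/R = 3.162e+04·0.01/157 = 2.014.
Step 4 — Bandwidth: Δω = ω₀/Q = 1.57e+04 rad/s; BW = Δω/(2π) = 2499 Hz.

(a) f₀ = 5033 Hz  (b) Q = 2.014  (c) BW = 2499 Hz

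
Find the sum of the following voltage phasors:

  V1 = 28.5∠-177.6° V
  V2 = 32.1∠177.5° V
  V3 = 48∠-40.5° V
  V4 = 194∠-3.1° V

Step 1 — Convert each phasor to rectangular form:
  V1 = 28.5·(cos(-177.6°) + j·sin(-177.6°)) = -28.48 - j1.193 V
  V2 = 32.1·(cos(177.5°) + j·sin(177.5°)) = -32.07 + j1.4 V
  V3 = 48·(cos(-40.5°) + j·sin(-40.5°)) = 36.5 - j31.17 V
  V4 = 194·(cos(-3.1°) + j·sin(-3.1°)) = 193.7 - j10.49 V
Step 2 — Sum components: V_total = 169.7 - j41.46 V.
Step 3 — Convert to polar: |V_total| = 174.7 V, ∠V_total = -13.7°.

V_total = 174.7∠-13.7° V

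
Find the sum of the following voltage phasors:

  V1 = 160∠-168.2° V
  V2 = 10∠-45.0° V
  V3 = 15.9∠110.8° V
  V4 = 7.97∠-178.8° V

Step 1 — Convert each phasor to rectangular form:
  V1 = 160·(cos(-168.2°) + j·sin(-168.2°)) = -156.6 - j32.72 V
  V2 = 10·(cos(-45.0°) + j·sin(-45.0°)) = 7.071 - j7.071 V
  V3 = 15.9·(cos(110.8°) + j·sin(110.8°)) = -5.646 + j14.86 V
  V4 = 7.97·(cos(-178.8°) + j·sin(-178.8°)) = -7.968 - j0.1669 V
Step 2 — Sum components: V_total = -163.2 - j25.09 V.
Step 3 — Convert to polar: |V_total| = 165.1 V, ∠V_total = -171.3°.

V_total = 165.1∠-171.3° V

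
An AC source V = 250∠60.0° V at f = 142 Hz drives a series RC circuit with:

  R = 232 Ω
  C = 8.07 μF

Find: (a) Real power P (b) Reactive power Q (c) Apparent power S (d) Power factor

Step 1 — Angular frequency: ω = 2π·f = 2π·142 = 892.2 rad/s.
Step 2 — Component impedances:
  R: Z = R = 232 Ω
  C: Z = 1/(jωC) = -j/(ω·C) = 0 - j138.9 Ω
Step 3 — Series combination: Z_total = R + C = 232 - j138.9 Ω = 270.4∠-30.9° Ω.
Step 4 — Source phasor: V = 250∠60.0° V = 125 + j216.5 V.
Step 5 — Current: I = V / Z = -0.01463 + j0.9245 A = 0.9246∠90.9° A.
Step 6 — Complex power: S = V·I* = 198.3 - j118.7 VA.
Step 7 — Real power: P = Re(S) = 198.3 W.
Step 8 — Reactive power: Q = Im(S) = -118.7 VAR.
Step 9 — Apparent power: |S| = 231.1 VA.
Step 10 — Power factor: PF = P/|S| = 0.858 (leading).

(a) P = 198.3 W  (b) Q = -118.7 VAR  (c) S = 231.1 VA  (d) PF = 0.858 (leading)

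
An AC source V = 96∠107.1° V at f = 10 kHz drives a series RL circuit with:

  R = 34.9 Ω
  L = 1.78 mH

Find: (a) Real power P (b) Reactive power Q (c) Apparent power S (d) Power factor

Step 1 — Angular frequency: ω = 2π·f = 2π·1e+04 = 6.283e+04 rad/s.
Step 2 — Component impedances:
  R: Z = R = 34.9 Ω
  L: Z = jωL = j·6.283e+04·0.00178 = 0 + j111.8 Ω
Step 3 — Series combination: Z_total = R + L = 34.9 + j111.8 Ω = 117.2∠72.7° Ω.
Step 4 — Source phasor: V = 96∠107.1° V = -28.23 + j91.76 V.
Step 5 — Current: I = V / Z = 0.6758 + j0.4633 A = 0.8194∠34.4° A.
Step 6 — Complex power: S = V·I* = 23.43 + j75.09 VA.
Step 7 — Real power: P = Re(S) = 23.43 W.
Step 8 — Reactive power: Q = Im(S) = 75.09 VAR.
Step 9 — Apparent power: |S| = 78.66 VA.
Step 10 — Power factor: PF = P/|S| = 0.2979 (lagging).

(a) P = 23.43 W  (b) Q = 75.09 VAR  (c) S = 78.66 VA  (d) PF = 0.2979 (lagging)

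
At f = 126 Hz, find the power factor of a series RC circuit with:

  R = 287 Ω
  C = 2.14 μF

Step 1 — Angular frequency: ω = 2π·f = 2π·126 = 791.7 rad/s.
Step 2 — Component impedances:
  R: Z = R = 287 Ω
  C: Z = 1/(jωC) = -j/(ω·C) = 0 - j590.2 Ω
Step 3 — Series combination: Z_total = R + C = 287 - j590.2 Ω = 656.3∠-64.1° Ω.
Step 4 — Power factor: PF = cos(φ) = Re(Z)/|Z| = 287/656.3 = 0.4373.
Step 5 — Type: Im(Z) = -590.2 ⇒ leading (phase φ = -64.1°).

PF = 0.4373 (leading, φ = -64.1°)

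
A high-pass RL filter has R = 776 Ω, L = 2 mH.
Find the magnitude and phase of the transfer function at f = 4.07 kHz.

Step 1 — Angular frequency: ω = 2π·4070 = 2.557e+04 rad/s.
Step 2 — Transfer function: H(jω) = jωL/(R + jωL).
Step 3 — Numerator jωL = j·51.15; denominator R + jωL = 776 + j51.15.
Step 4 — H = 0.004325 + j0.06562.
Step 5 — Magnitude: |H| = 0.06577 (-23.6 dB); phase: φ = 86.2°.

|H| = 0.06577 (-23.6 dB), φ = 86.2°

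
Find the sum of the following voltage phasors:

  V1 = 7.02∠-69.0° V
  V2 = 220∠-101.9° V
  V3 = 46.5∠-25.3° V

Step 1 — Convert each phasor to rectangular form:
  V1 = 7.02·(cos(-69.0°) + j·sin(-69.0°)) = 2.516 - j6.554 V
  V2 = 220·(cos(-101.9°) + j·sin(-101.9°)) = -45.36 - j215.3 V
  V3 = 46.5·(cos(-25.3°) + j·sin(-25.3°)) = 42.04 - j19.87 V
Step 2 — Sum components: V_total = -0.8093 - j241.7 V.
Step 3 — Convert to polar: |V_total| = 241.7 V, ∠V_total = -90.2°.

V_total = 241.7∠-90.2° V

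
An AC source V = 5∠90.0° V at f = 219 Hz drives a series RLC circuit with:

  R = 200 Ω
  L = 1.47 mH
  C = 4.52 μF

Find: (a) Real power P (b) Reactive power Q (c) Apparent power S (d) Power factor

Step 1 — Angular frequency: ω = 2π·f = 2π·219 = 1376 rad/s.
Step 2 — Component impedances:
  R: Z = R = 200 Ω
  L: Z = jωL = j·1376·0.00147 = 0 + j2.023 Ω
  C: Z = 1/(jωC) = -j/(ω·C) = 0 - j160.8 Ω
Step 3 — Series combination: Z_total = R + L + C = 200 - j158.8 Ω = 255.4∠-38.4° Ω.
Step 4 — Source phasor: V = 5∠90.0° V = 0 + j5 V.
Step 5 — Current: I = V / Z = -0.01217 + j0.01534 A = 0.01958∠128.4° A.
Step 6 — Complex power: S = V·I* = 0.07668 - j0.06087 VA.
Step 7 — Real power: P = Re(S) = 0.07668 W.
Step 8 — Reactive power: Q = Im(S) = -0.06087 VAR.
Step 9 — Apparent power: |S| = 0.0979 VA.
Step 10 — Power factor: PF = P/|S| = 0.7832 (leading).

(a) P = 0.07668 W  (b) Q = -0.06087 VAR  (c) S = 0.0979 VA  (d) PF = 0.7832 (leading)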